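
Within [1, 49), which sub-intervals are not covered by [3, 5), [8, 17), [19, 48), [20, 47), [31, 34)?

[1, 3) ∪ [5, 8) ∪ [17, 19) ∪ [48, 49)

Covered (merged): [3, 5), [8, 17), [19, 48).
Gaps within [1, 49): [1, 3), [5, 8), [17, 19), [48, 49).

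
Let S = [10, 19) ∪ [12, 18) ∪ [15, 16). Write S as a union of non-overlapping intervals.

[12, 18) overlaps/touches [10, 19) → extend to [10, 19).
[15, 16) overlaps/touches [10, 19) → extend to [10, 19).

[10, 19)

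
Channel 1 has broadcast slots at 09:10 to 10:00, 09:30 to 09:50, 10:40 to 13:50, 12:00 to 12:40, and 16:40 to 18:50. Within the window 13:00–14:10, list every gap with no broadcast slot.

13:50–14:10

The merged coverage is 09:10–10:00, 10:40–13:50, 16:40–18:50.
Gaps within 13:00–14:10: 13:50–14:10.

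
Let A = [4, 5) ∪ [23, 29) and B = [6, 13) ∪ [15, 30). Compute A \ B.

[4, 5)

[4, 5): nothing removed.
[23, 29): entirely removed.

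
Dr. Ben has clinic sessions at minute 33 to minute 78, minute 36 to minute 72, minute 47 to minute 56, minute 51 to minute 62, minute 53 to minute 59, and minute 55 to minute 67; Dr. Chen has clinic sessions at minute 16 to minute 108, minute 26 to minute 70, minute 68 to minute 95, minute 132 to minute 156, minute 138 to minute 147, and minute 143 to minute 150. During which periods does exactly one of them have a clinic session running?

First set merges to minute 33 to minute 78.
Second set merges to minute 16 to minute 108, minute 132 to minute 156.
A \ B = none.
B \ A = minute 16 to minute 33, minute 78 to minute 108, minute 132 to minute 156.
Union of the two gives the symmetric difference.

minute 16 to minute 33, minute 78 to minute 108, minute 132 to minute 156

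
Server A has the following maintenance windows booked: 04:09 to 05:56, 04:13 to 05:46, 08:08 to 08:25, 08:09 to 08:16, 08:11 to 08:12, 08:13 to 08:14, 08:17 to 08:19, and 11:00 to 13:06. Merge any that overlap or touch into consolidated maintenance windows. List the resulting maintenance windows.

04:13-05:46 overlaps/touches 04:09-05:56 → extend to 04:09-05:56.
08:08-08:25 is disjoint → start new block.
08:09-08:16 overlaps/touches 08:08-08:25 → extend to 08:08-08:25.
08:11-08:12 overlaps/touches 08:08-08:25 → extend to 08:08-08:25.
08:13-08:14 overlaps/touches 08:08-08:25 → extend to 08:08-08:25.
08:17-08:19 overlaps/touches 08:08-08:25 → extend to 08:08-08:25.
11:00-13:06 is disjoint → start new block.

04:09-05:56, 08:08-08:25, 11:00-13:06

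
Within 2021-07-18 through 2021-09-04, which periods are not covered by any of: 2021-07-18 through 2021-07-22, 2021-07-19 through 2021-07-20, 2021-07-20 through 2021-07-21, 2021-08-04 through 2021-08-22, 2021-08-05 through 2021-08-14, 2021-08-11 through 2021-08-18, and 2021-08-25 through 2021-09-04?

Covered (merged): 2021-07-18 through 2021-07-22, 2021-08-04 through 2021-08-22, 2021-08-25 through 2021-09-04.
Uncovered inside 2021-07-18 through 2021-09-04: 2021-07-23 through 2021-08-03, 2021-08-23 through 2021-08-24.

2021-07-23 through 2021-08-03, 2021-08-23 through 2021-08-24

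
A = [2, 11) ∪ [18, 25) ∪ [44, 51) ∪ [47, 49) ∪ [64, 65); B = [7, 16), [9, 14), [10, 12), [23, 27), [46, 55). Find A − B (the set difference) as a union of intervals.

[2, 7) ∪ [18, 23) ∪ [44, 46) ∪ [64, 65)

A, merged: [2, 11), [18, 25), [44, 51), [64, 65).
B, merged: [7, 16), [23, 27), [46, 55).
[2, 11) minus B → [2, 7).
[18, 25) minus B → [18, 23).
[44, 51) minus B → [44, 46).
[64, 65): no B overlap → unchanged.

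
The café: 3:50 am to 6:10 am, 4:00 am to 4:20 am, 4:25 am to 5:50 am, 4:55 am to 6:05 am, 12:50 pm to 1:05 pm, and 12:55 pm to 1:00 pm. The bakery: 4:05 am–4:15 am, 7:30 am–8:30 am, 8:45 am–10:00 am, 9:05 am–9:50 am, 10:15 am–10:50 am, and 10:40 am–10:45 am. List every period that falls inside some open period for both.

A, merged: 3:50 am–6:10 am, 12:50 pm–1:05 pm.
B, merged: 4:05 am–4:15 am, 7:30 am–8:30 am, 8:45 am–10:00 am, 10:15 am–10:50 am.
3:50 am–6:10 am ∩ B → 4:05 am–4:15 am.
12:50 pm–1:05 pm meets no B interval.

4:05 am–4:15 am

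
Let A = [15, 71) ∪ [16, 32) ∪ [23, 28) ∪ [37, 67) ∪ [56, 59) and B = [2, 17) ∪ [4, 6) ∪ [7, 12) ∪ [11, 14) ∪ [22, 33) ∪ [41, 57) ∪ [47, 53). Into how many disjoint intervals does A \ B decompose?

Merge the first list: [15, 71).
Merge the second list: [2, 17), [22, 33), [41, 57).
A \ B = [17, 22), [33, 41), [57, 71).
That is 3 disjoint pieces.

3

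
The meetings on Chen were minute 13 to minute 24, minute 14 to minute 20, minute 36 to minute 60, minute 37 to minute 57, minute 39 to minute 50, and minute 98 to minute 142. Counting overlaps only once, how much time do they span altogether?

79 minutes

Merged: minute 13 to minute 24, minute 36 to minute 60, minute 98 to minute 142.
Lengths: 11 minutes + 24 minutes + 44 minutes = 79 minutes.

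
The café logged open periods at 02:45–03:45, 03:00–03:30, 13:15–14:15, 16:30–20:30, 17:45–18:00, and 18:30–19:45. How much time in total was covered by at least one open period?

Merged: 02:45–03:45, 13:15–14:15, 16:30–20:30.
Lengths: 1 h + 1 h + 4 h = 6 h.

6 h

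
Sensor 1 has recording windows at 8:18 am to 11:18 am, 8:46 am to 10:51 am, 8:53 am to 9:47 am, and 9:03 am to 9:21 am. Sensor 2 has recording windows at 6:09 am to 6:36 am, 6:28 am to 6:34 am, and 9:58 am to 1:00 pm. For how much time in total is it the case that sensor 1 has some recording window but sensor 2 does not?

Merge the first list: 8:18 am–11:18 am.
Merge the second list: 6:09 am–6:36 am, 9:58 am–1:00 pm.
A \ B = 8:18 am–9:58 am.
Total: 1 h 40 min.

1 h 40 min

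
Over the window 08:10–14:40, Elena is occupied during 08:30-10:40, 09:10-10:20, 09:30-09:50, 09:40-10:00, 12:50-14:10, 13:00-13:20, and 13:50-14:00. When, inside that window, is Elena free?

Covered (merged): 08:30–10:40, 12:50–14:10.
Complement within 08:10–14:40: 08:10–08:30, 10:40–12:50, 14:10–14:40.

08:10–08:30, 10:40–12:50, 14:10–14:40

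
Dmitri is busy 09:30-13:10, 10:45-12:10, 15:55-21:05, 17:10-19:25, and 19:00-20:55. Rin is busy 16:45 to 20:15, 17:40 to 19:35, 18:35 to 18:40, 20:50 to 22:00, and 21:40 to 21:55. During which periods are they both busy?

16:45-20:15, 20:50-21:05

First set merges to 09:30-13:10, 15:55-21:05.
Second set merges to 16:45-20:15, 20:50-22:00.
09:30-13:10 meets no B interval.
15:55-21:05 ∩ B → 16:45-20:15, 20:50-21:05.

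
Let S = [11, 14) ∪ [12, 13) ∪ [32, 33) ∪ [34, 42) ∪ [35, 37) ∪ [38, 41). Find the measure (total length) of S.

Merged: [11, 14), [32, 33), [34, 42).
Lengths: 3 + 1 + 8 = 12.

12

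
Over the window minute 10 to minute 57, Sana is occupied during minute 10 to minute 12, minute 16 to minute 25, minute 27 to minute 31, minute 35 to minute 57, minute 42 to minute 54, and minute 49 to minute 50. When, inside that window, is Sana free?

After merging, the occupied span is minute 10 to minute 12, minute 16 to minute 25, minute 27 to minute 31, minute 35 to minute 57.
Gaps within minute 10 to minute 57: minute 12 to minute 16, minute 25 to minute 27, minute 31 to minute 35.

minute 12 to minute 16, minute 25 to minute 27, minute 31 to minute 35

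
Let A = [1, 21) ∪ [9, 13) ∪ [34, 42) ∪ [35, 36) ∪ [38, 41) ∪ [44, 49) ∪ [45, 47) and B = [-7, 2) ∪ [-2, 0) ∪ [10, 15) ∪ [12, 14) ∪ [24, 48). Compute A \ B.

A, merged: [1, 21), [34, 42), [44, 49).
B, merged: [-7, 2), [10, 15), [24, 48).
[1, 21) with B removed leaves [2, 10), [15, 21).
[34, 42) lies entirely inside B → drops out.
[44, 49) with B removed leaves [48, 49).

[2, 10) ∪ [15, 21) ∪ [48, 49)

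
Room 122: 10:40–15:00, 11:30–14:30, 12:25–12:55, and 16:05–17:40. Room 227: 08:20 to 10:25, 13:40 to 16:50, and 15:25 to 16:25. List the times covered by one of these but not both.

A, merged: 10:40–15:00, 16:05–17:40.
B, merged: 08:20–10:25, 13:40–16:50.
Only in the first: 10:40–13:40, 16:50–17:40.
Only in the second: 08:20–10:25, 15:00–16:05.
Together these are the periods covered by exactly one.

08:20–10:25, 10:40–13:40, 15:00–16:05, 16:50–17:40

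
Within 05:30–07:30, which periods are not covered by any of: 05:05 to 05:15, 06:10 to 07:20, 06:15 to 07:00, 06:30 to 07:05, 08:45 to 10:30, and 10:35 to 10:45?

05:30-06:10, 07:20-07:30

After merging, the occupied span is 05:05-05:15, 06:10-07:20, 08:45-10:30, 10:35-10:45.
Gaps within 05:30-07:30: 05:30-06:10, 07:20-07:30.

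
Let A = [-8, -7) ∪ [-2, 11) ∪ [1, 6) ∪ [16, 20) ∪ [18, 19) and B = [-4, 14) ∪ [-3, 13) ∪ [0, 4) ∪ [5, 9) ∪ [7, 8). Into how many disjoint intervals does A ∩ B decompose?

Merge the first list: [-8, -7), [-2, 11), [16, 20).
Merge the second list: [-4, 14).
A ∩ B = [-2, 11).
That is 1 disjoint piece.

1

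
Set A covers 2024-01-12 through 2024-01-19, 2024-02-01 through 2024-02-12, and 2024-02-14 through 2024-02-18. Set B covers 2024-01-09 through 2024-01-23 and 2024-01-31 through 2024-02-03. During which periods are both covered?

2024-01-12 through 2024-01-19, 2024-02-01 through 2024-02-03

2024-01-12 through 2024-01-19 ∩ B → 2024-01-12 through 2024-01-19.
2024-02-01 through 2024-02-12 ∩ B → 2024-02-01 through 2024-02-03.
2024-02-14 through 2024-02-18 meets no B interval.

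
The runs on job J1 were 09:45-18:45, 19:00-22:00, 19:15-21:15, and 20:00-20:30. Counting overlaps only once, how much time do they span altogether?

12 h

Merged: 09:45–18:45, 19:00–22:00.
Lengths: 9 h + 3 h = 12 h.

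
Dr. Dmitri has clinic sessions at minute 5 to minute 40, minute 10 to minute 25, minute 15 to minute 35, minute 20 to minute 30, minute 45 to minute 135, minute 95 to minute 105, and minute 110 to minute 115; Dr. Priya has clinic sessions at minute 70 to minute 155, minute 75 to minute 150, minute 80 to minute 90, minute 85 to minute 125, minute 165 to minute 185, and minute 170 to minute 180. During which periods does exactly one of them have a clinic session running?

minute 5 to minute 40, minute 45 to minute 70, minute 135 to minute 155, minute 165 to minute 185

First set merges to minute 5 to minute 40, minute 45 to minute 135.
Second set merges to minute 70 to minute 155, minute 165 to minute 185.
A \ B = minute 5 to minute 40, minute 45 to minute 70.
B \ A = minute 135 to minute 155, minute 165 to minute 185.
Union of the two gives the symmetric difference.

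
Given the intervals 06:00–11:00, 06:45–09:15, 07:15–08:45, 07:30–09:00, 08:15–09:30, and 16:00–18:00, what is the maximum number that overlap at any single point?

5

Sweep endpoints in order; track running count of active intervals.
Peak of 5 reached at 08:15.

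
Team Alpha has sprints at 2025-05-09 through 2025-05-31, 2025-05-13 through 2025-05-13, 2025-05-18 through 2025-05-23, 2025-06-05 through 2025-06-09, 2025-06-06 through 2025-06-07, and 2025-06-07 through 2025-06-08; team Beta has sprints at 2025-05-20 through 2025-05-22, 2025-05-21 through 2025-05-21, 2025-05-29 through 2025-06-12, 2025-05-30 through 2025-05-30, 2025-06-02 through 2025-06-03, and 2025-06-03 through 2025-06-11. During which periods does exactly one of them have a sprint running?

Merge the first list: 2025-05-09 through 2025-05-31, 2025-06-05 through 2025-06-09.
Merge the second list: 2025-05-20 through 2025-05-22, 2025-05-29 through 2025-06-12.
A \ B = 2025-05-09 through 2025-05-19, 2025-05-23 through 2025-05-28.
B \ A = 2025-06-01 through 2025-06-04, 2025-06-10 through 2025-06-12.
Union of the two gives the symmetric difference.

2025-05-09 through 2025-05-19, 2025-05-23 through 2025-05-28, 2025-06-01 through 2025-06-04, 2025-06-10 through 2025-06-12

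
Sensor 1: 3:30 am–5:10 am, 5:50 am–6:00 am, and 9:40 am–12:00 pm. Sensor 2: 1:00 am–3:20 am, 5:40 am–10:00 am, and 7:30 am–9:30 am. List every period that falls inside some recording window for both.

5:50 am-6:00 am, 9:40 am-10:00 am

B, merged: 1:00 am-3:20 am, 5:40 am-10:00 am.
3:30 am-5:10 am meets no B interval.
5:50 am-6:00 am ∩ B → 5:50 am-6:00 am.
9:40 am-12:00 pm ∩ B → 9:40 am-10:00 am.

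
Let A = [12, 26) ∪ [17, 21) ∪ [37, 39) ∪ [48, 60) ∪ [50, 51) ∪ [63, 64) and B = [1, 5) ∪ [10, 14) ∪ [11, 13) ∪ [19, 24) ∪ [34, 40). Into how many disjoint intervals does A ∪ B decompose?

5

Merge the first list: [12, 26), [37, 39), [48, 60), [63, 64).
Merge the second list: [1, 5), [10, 14), [19, 24), [34, 40).
A ∪ B = [1, 5), [10, 26), [34, 40), [48, 60), [63, 64).
That is 5 disjoint pieces.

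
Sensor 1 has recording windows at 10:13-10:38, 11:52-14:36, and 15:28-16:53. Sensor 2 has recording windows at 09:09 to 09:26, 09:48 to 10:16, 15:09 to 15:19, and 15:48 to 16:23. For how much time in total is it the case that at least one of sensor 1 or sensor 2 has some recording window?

5 h 26 min

A ∪ B = 09:09–09:26, 09:48–10:38, 11:52–14:36, 15:09–15:19, 15:28–16:53.
Total: 17 min + 50 min + 2 h 44 min + 10 min + 1 h 25 min = 5 h 26 min.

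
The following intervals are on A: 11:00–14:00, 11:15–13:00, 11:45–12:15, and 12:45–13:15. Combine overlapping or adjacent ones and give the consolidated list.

11:00-14:00

11:15-13:00 overlaps/touches 11:00-14:00 → extend to 11:00-14:00.
11:45-12:15 overlaps/touches 11:00-14:00 → extend to 11:00-14:00.
12:45-13:15 overlaps/touches 11:00-14:00 → extend to 11:00-14:00.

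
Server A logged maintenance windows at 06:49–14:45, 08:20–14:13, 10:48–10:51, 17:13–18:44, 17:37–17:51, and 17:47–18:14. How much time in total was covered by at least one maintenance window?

Merged: 06:49–14:45, 17:13–18:44.
Lengths: 7 h 56 min + 1 h 31 min = 9 h 27 min.

9 h 27 min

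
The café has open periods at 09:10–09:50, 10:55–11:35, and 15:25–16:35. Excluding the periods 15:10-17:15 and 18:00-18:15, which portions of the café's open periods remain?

09:10–09:50, 10:55–11:35

09:10–09:50: no B overlap → unchanged.
10:55–11:35: no B overlap → unchanged.
15:25–16:35: fully covered by B → removed.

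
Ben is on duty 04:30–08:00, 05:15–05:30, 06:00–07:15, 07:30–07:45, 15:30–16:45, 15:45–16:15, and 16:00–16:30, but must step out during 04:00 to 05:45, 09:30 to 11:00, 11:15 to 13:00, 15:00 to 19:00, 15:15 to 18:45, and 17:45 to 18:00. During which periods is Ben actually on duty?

05:45-08:00

First set merges to 04:30-08:00, 15:30-16:45.
Second set merges to 04:00-05:45, 09:30-11:00, 11:15-13:00, 15:00-19:00.
04:30-08:00 minus B → 05:45-08:00.
15:30-16:45: fully covered by B → removed.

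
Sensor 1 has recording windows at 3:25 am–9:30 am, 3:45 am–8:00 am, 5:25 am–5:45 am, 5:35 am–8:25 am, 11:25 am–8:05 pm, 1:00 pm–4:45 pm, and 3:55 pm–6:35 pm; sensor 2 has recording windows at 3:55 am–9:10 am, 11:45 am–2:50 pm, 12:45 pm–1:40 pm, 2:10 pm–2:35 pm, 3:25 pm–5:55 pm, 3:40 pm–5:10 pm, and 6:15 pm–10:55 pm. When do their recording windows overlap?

Merge the first list: 3:25 am–9:30 am, 11:25 am–8:05 pm.
Merge the second list: 3:55 am–9:10 am, 11:45 am–2:50 pm, 3:25 pm–5:55 pm, 6:15 pm–10:55 pm.
3:25 am–9:30 am overlaps B on 3:55 am–9:10 am.
11:25 am–8:05 pm overlaps B on 11:45 am–2:50 pm, 3:25 pm–5:55 pm, 6:15 pm–8:05 pm.

3:55 am–9:10 am, 11:45 am–2:50 pm, 3:25 pm–5:55 pm, 6:15 pm–8:05 pm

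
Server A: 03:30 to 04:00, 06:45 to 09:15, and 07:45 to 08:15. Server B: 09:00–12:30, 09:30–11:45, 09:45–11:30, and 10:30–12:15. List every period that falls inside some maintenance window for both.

First set merges to 03:30–04:00, 06:45–09:15.
Second set merges to 09:00–12:30.
03:30–04:00 meets no B interval.
06:45–09:15 ∩ B → 09:00–09:15.

09:00–09:15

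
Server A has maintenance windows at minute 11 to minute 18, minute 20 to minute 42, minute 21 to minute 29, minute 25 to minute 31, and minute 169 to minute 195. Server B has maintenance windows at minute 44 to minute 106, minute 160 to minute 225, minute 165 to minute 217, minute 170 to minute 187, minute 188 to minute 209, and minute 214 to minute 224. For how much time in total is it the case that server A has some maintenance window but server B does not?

29 minutes

First set merges to minute 11 to minute 18, minute 20 to minute 42, minute 169 to minute 195.
Second set merges to minute 44 to minute 106, minute 160 to minute 225.
A \ B = minute 11 to minute 18, minute 20 to minute 42.
Total: 7 minutes + 22 minutes = 29 minutes.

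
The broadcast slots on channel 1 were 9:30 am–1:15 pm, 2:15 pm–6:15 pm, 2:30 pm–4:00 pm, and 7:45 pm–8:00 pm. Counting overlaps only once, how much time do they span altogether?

8 h

Merged: 9:30 am–1:15 pm, 2:15 pm–6:15 pm, 7:45 pm–8:00 pm.
Lengths: 3 h 45 min + 4 h + 15 min = 8 h.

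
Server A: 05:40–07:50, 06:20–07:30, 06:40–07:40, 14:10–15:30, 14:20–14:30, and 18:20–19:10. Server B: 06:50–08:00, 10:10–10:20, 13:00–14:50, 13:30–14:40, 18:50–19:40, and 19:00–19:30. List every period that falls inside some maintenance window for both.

A, merged: 05:40–07:50, 14:10–15:30, 18:20–19:10.
B, merged: 06:50–08:00, 10:10–10:20, 13:00–14:50, 18:50–19:40.
05:40–07:50 meets the second set on 06:50–07:50.
14:10–15:30 meets the second set on 14:10–14:50.
18:20–19:10 meets the second set on 18:50–19:10.

06:50–07:50, 14:10–14:50, 18:50–19:10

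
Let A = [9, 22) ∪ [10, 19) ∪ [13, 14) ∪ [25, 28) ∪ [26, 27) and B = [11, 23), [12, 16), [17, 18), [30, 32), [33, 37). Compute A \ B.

First set merges to [9, 22), [25, 28).
Second set merges to [11, 23), [30, 32), [33, 37).
[9, 22) minus B → [9, 11).
[25, 28): no B overlap → unchanged.

[9, 11) ∪ [25, 28)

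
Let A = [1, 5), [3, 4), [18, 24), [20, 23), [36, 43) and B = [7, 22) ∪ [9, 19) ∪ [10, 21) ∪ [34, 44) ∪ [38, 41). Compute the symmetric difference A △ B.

[1, 5) ∪ [7, 18) ∪ [22, 24) ∪ [34, 36) ∪ [43, 44)

Merge the first list: [1, 5), [18, 24), [36, 43).
Merge the second list: [7, 22), [34, 44).
A but not B: [1, 5), [22, 24).
B but not A: [7, 18), [34, 36), [43, 44).
Combining gives A △ B.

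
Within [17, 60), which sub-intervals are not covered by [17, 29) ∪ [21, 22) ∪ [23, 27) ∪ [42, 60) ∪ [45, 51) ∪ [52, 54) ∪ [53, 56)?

Covered (merged): [17, 29), [42, 60).
Complement within [17, 60): [29, 42).

[29, 42)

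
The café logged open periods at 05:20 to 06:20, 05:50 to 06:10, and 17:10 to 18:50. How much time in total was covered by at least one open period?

2 h 40 min

Merged: 05:20-06:20, 17:10-18:50.
Lengths: 1 h + 1 h 40 min = 2 h 40 min.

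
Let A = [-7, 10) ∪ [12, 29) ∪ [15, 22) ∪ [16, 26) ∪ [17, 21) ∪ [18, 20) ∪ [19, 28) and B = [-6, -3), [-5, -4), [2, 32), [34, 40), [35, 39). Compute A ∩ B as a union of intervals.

First set merges to [-7, 10), [12, 29).
Second set merges to [-6, -3), [2, 32), [34, 40).
[-7, 10) meets the second set on [-6, -3), [2, 10).
[12, 29) meets the second set on [12, 29).

[-6, -3) ∪ [2, 10) ∪ [12, 29)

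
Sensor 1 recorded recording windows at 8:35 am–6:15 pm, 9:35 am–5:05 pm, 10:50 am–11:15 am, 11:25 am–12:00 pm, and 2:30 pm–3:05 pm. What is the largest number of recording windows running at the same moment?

3

At 10:50 am, 3 of the intervals are simultaneously active.
No point has more.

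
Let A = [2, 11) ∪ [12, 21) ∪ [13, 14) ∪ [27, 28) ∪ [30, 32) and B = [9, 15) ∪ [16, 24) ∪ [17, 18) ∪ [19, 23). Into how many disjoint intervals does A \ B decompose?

Merge the first list: [2, 11), [12, 21), [27, 28), [30, 32).
Merge the second list: [9, 15), [16, 24).
A \ B = [2, 9), [15, 16), [27, 28), [30, 32).
That is 4 disjoint pieces.

4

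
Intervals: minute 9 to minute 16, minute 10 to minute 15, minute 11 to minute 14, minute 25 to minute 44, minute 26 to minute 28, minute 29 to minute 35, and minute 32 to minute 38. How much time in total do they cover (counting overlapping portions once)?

26 minutes

Merged: minute 9 to minute 16, minute 25 to minute 44.
Lengths: 7 minutes + 19 minutes = 26 minutes.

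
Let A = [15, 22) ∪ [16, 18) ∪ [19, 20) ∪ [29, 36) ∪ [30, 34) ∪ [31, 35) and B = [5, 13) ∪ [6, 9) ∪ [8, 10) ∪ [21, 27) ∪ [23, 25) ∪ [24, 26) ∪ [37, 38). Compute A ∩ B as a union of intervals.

[21, 22)

A, merged: [15, 22), [29, 36).
B, merged: [5, 13), [21, 27), [37, 38).
[15, 22) meets the second set on [21, 22).
[29, 36): no overlap with the second set.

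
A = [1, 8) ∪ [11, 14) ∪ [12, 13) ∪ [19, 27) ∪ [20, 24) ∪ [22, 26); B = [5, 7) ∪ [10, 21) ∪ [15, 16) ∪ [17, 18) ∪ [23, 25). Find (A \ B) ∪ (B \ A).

[1, 5) ∪ [7, 8) ∪ [10, 11) ∪ [14, 19) ∪ [21, 23) ∪ [25, 27)

A, merged: [1, 8), [11, 14), [19, 27).
B, merged: [5, 7), [10, 21), [23, 25).
Only in the first: [1, 5), [7, 8), [21, 23), [25, 27).
Only in the second: [10, 11), [14, 19).
Together these are the periods covered by exactly one.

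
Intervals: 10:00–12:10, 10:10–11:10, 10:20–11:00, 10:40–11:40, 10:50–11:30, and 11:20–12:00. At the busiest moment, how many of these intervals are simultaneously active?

Sweep endpoints in order; track running count of active intervals.
Peak of 5 reached at 10:50.

5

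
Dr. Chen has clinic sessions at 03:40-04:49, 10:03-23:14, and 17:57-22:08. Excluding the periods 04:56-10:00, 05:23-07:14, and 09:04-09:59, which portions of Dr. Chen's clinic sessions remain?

Merge the first list: 03:40-04:49, 10:03-23:14.
Merge the second list: 04:56-10:00.
03:40-04:49 is untouched.
10:03-23:14 is untouched.

03:40-04:49, 10:03-23:14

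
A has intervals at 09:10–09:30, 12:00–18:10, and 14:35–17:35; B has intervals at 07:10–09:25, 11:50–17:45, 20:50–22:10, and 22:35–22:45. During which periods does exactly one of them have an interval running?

A, merged: 09:10–09:30, 12:00–18:10.
A but not B: 09:25–09:30, 17:45–18:10.
B but not A: 07:10–09:10, 11:50–12:00, 20:50–22:10, 22:35–22:45.
Combining gives A △ B.

07:10–09:10, 09:25–09:30, 11:50–12:00, 17:45–18:10, 20:50–22:10, 22:35–22:45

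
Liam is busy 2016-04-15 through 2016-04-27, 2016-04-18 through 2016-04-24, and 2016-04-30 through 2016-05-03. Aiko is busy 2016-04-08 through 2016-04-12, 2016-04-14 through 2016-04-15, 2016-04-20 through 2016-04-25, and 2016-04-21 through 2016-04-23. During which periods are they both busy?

Merge the first list: 2016-04-15 through 2016-04-27, 2016-04-30 through 2016-05-03.
Merge the second list: 2016-04-08 through 2016-04-12, 2016-04-14 through 2016-04-15, 2016-04-20 through 2016-04-25.
2016-04-15 through 2016-04-27 meets the second set on 2016-04-15 through 2016-04-15, 2016-04-20 through 2016-04-25.
2016-04-30 through 2016-05-03: no overlap with the second set.

2016-04-15 through 2016-04-15, 2016-04-20 through 2016-04-25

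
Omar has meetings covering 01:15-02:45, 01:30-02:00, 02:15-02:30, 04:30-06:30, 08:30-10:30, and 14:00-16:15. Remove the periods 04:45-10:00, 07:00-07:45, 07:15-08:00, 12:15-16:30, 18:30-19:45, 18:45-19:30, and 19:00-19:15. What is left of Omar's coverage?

01:15–02:45, 04:30–04:45, 10:00–10:30

Merge the first list: 01:15–02:45, 04:30–06:30, 08:30–10:30, 14:00–16:15.
Merge the second list: 04:45–10:00, 12:15–16:30, 18:30–19:45.
01:15–02:45: no B overlap → unchanged.
04:30–06:30 minus B → 04:30–04:45.
08:30–10:30 minus B → 10:00–10:30.
14:00–16:15: fully covered by B → removed.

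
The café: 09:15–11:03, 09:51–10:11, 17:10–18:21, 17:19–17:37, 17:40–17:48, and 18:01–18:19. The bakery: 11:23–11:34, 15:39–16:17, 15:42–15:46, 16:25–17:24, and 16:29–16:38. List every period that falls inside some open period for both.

Merge the first list: 09:15–11:03, 17:10–18:21.
Merge the second list: 11:23–11:34, 15:39–16:17, 16:25–17:24.
09:15–11:03 falls entirely outside B.
17:10–18:21 overlaps B on 17:10–17:24.

17:10–17:24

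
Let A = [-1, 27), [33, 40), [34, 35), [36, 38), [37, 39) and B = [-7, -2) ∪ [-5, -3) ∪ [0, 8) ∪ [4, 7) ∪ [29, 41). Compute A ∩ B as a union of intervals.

[0, 8) ∪ [33, 40)

First set merges to [-1, 27), [33, 40).
Second set merges to [-7, -2), [0, 8), [29, 41).
[-1, 27) ∩ B → [0, 8).
[33, 40) ∩ B → [33, 40).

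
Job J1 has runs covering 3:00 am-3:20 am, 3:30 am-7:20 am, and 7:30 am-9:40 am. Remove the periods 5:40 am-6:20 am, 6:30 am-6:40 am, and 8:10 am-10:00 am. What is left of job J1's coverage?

3:00 am–3:20 am is untouched.
3:30 am–7:20 am with B removed leaves 3:30 am–5:40 am, 6:20 am–6:30 am, 6:40 am–7:20 am.
7:30 am–9:40 am with B removed leaves 7:30 am–8:10 am.

3:00 am–3:20 am, 3:30 am–5:40 am, 6:20 am–6:30 am, 6:40 am–7:20 am, 7:30 am–8:10 am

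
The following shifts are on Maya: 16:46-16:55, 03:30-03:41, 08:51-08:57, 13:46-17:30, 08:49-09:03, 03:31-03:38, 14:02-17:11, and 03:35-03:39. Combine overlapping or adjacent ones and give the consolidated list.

03:30–03:41, 08:49–09:03, 13:46–17:30

Sort by start: 03:30–03:41, 03:31–03:38, 03:35–03:39, 08:49–09:03, 08:51–08:57, 13:46–17:30, 14:02–17:11, 16:46–16:55.
03:31–03:38 overlaps/touches 03:30–03:41 → extend to 03:30–03:41.
03:35–03:39 overlaps/touches 03:30–03:41 → extend to 03:30–03:41.
08:49–09:03 is disjoint → start new block.
08:51–08:57 overlaps/touches 08:49–09:03 → extend to 08:49–09:03.
13:46–17:30 is disjoint → start new block.
14:02–17:11 overlaps/touches 13:46–17:30 → extend to 13:46–17:30.
16:46–16:55 overlaps/touches 13:46–17:30 → extend to 13:46–17:30.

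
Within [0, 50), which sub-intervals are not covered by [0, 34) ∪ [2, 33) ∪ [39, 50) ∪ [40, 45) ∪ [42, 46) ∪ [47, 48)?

After merging, the occupied span is [0, 34), [39, 50).
Uncovered inside [0, 50): [34, 39).

[34, 39)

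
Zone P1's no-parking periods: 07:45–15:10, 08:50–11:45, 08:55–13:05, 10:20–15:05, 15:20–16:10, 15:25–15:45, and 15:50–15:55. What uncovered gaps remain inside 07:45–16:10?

15:10-15:20

After merging, the occupied span is 07:45-15:10, 15:20-16:10.
Uncovered inside 07:45-16:10: 15:10-15:20.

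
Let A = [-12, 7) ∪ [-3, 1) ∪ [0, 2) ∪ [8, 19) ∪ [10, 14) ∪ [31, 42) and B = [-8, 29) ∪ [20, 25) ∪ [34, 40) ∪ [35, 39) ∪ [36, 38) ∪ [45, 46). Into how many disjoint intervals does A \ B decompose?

3

A, merged: [-12, 7), [8, 19), [31, 42).
B, merged: [-8, 29), [34, 40), [45, 46).
A \ B = [-12, -8), [31, 34), [40, 42).
That is 3 disjoint pieces.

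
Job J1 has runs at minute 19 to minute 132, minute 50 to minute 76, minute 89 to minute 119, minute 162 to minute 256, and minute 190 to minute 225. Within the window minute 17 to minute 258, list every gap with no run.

After merging, the occupied span is minute 19 to minute 132, minute 162 to minute 256.
Uncovered inside minute 17 to minute 258: minute 17 to minute 19, minute 132 to minute 162, minute 256 to minute 258.

minute 17 to minute 19, minute 132 to minute 162, minute 256 to minute 258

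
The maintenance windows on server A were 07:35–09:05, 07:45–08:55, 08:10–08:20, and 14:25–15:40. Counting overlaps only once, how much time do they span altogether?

2 h 45 min

Merged: 07:35–09:05, 14:25–15:40.
Lengths: 1 h 30 min + 1 h 15 min = 2 h 45 min.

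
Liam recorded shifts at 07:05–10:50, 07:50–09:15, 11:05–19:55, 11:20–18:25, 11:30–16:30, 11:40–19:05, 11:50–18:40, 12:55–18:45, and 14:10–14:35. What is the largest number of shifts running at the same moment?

7

Sweep endpoints in order; track running count of active intervals.
Peak of 7 reached at 14:10.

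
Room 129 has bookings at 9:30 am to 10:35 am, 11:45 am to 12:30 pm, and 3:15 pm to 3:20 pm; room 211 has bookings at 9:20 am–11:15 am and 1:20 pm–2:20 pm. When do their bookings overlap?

9:30 am–10:35 am

9:30 am–10:35 am meets the second set on 9:30 am–10:35 am.
11:45 am–12:30 pm: no overlap with the second set.
3:15 pm–3:20 pm: no overlap with the second set.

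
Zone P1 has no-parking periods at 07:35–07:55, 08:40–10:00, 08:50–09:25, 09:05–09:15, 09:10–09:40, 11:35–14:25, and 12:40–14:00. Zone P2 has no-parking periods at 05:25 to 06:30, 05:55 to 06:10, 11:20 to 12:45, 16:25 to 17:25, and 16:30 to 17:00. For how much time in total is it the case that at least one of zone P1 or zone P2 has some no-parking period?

First set merges to 07:35-07:55, 08:40-10:00, 11:35-14:25.
Second set merges to 05:25-06:30, 11:20-12:45, 16:25-17:25.
A ∪ B = 05:25-06:30, 07:35-07:55, 08:40-10:00, 11:20-14:25, 16:25-17:25.
Total: 1 h 5 min + 20 min + 1 h 20 min + 3 h 5 min + 1 h = 6 h 50 min.

6 h 50 min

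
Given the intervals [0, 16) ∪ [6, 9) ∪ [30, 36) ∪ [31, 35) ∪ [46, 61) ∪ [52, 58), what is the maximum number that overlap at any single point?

2

Walk the sorted start/end points keeping a running depth.
The depth first hits 2 at 6.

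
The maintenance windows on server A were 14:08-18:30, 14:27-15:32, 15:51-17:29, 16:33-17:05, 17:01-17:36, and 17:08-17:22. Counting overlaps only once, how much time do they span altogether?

Merged: 14:08-18:30.
Length: 4 h 22 min.

4 h 22 min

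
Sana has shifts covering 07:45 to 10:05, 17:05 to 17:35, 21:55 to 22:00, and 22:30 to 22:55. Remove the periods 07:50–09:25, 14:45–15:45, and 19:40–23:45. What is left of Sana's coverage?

07:45–07:50, 09:25–10:05, 17:05–17:35

07:45–10:05 with B removed leaves 07:45–07:50, 09:25–10:05.
17:05–17:35 is untouched.
21:55–22:00 lies entirely inside B → drops out.
22:30–22:55 lies entirely inside B → drops out.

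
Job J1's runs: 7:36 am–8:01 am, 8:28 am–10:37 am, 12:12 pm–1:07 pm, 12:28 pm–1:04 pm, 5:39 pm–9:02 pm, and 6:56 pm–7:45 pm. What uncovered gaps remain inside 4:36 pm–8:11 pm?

4:36 pm-5:39 pm

Covered (merged): 7:36 am-8:01 am, 8:28 am-10:37 am, 12:12 pm-1:07 pm, 5:39 pm-9:02 pm.
Uncovered inside 4:36 pm-8:11 pm: 4:36 pm-5:39 pm.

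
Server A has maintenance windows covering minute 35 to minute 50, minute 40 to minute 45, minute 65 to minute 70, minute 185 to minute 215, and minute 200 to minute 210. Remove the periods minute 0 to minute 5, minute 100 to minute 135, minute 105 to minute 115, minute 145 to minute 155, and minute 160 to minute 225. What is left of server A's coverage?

minute 35 to minute 50, minute 65 to minute 70

A, merged: minute 35 to minute 50, minute 65 to minute 70, minute 185 to minute 215.
B, merged: minute 0 to minute 5, minute 100 to minute 135, minute 145 to minute 155, minute 160 to minute 225.
minute 35 to minute 50: nothing removed.
minute 65 to minute 70: nothing removed.
minute 185 to minute 215: entirely removed.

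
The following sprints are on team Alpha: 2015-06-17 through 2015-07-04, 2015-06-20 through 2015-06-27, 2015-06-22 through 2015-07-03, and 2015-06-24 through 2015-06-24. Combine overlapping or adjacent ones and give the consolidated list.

2015-06-20 through 2015-06-27 overlaps/touches 2015-06-17 through 2015-07-04 → extend to 2015-06-17 through 2015-07-04.
2015-06-22 through 2015-07-03 overlaps/touches 2015-06-17 through 2015-07-04 → extend to 2015-06-17 through 2015-07-04.
2015-06-24 through 2015-06-24 overlaps/touches 2015-06-17 through 2015-07-04 → extend to 2015-06-17 through 2015-07-04.

2015-06-17 through 2015-07-04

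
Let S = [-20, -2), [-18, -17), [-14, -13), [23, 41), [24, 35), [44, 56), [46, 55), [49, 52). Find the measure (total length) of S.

48

Merged: [-20, -2), [23, 41), [44, 56).
Lengths: 18 + 18 + 12 = 48.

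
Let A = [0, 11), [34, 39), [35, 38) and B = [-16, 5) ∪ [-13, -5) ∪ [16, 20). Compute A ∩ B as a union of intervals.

[0, 5)

A, merged: [0, 11), [34, 39).
B, merged: [-16, 5), [16, 20).
[0, 11) ∩ B → [0, 5).
[34, 39) meets no B interval.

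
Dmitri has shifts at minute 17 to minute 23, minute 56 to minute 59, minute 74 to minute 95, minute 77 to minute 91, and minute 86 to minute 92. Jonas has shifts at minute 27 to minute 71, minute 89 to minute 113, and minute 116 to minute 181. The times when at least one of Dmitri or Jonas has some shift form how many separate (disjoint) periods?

4

Merge the first list: minute 17 to minute 23, minute 56 to minute 59, minute 74 to minute 95.
A ∪ B = minute 17 to minute 23, minute 27 to minute 71, minute 74 to minute 113, minute 116 to minute 181.
That is 4 disjoint pieces.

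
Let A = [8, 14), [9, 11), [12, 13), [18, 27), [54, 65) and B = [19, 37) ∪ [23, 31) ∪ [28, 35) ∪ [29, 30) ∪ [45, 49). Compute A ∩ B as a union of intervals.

[19, 27)

First set merges to [8, 14), [18, 27), [54, 65).
Second set merges to [19, 37), [45, 49).
[8, 14): no overlap with the second set.
[18, 27) meets the second set on [19, 27).
[54, 65): no overlap with the second set.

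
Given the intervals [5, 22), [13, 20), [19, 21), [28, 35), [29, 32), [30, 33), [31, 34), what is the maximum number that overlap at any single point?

At 31, 4 of the intervals are simultaneously active.
No point has more.

4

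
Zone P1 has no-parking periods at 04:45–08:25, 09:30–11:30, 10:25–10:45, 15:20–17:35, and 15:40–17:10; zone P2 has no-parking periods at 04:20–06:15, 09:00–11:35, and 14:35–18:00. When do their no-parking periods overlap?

04:45-06:15, 09:30-11:30, 15:20-17:35

First set merges to 04:45-08:25, 09:30-11:30, 15:20-17:35.
04:45-08:25 ∩ B → 04:45-06:15.
09:30-11:30 ∩ B → 09:30-11:30.
15:20-17:35 ∩ B → 15:20-17:35.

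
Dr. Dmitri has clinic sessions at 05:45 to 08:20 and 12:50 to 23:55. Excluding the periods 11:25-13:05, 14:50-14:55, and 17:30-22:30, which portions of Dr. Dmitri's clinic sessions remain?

05:45-08:20 is untouched.
12:50-23:55 with B removed leaves 13:05-14:50, 14:55-17:30, 22:30-23:55.

05:45-08:20, 13:05-14:50, 14:55-17:30, 22:30-23:55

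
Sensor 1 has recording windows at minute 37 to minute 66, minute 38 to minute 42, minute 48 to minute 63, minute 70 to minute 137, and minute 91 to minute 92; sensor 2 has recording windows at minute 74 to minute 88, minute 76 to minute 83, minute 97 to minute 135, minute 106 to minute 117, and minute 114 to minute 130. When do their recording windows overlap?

minute 74 to minute 88, minute 97 to minute 135

Merge the first list: minute 37 to minute 66, minute 70 to minute 137.
Merge the second list: minute 74 to minute 88, minute 97 to minute 135.
minute 37 to minute 66 meets no B interval.
minute 70 to minute 137 ∩ B → minute 74 to minute 88, minute 97 to minute 135.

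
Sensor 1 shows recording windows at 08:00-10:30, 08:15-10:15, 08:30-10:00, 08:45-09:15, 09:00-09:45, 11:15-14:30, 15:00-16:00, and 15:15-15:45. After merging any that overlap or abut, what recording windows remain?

08:00–10:30, 11:15–14:30, 15:00–16:00

08:15–10:15 overlaps/touches 08:00–10:30 → extend to 08:00–10:30.
08:30–10:00 overlaps/touches 08:00–10:30 → extend to 08:00–10:30.
08:45–09:15 overlaps/touches 08:00–10:30 → extend to 08:00–10:30.
09:00–09:45 overlaps/touches 08:00–10:30 → extend to 08:00–10:30.
11:15–14:30 is disjoint → start new block.
15:00–16:00 is disjoint → start new block.
15:15–15:45 overlaps/touches 15:00–16:00 → extend to 15:00–16:00.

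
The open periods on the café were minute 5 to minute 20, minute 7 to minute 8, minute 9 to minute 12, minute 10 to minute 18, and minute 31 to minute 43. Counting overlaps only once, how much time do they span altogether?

27 minutes

Merged: minute 5 to minute 20, minute 31 to minute 43.
Lengths: 15 minutes + 12 minutes = 27 minutes.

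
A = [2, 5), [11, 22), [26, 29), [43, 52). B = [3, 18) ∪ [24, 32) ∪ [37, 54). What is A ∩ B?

[2, 5) ∩ B → [3, 5).
[11, 22) ∩ B → [11, 18).
[26, 29) ∩ B → [26, 29).
[43, 52) ∩ B → [43, 52).

[3, 5) ∪ [11, 18) ∪ [26, 29) ∪ [43, 52)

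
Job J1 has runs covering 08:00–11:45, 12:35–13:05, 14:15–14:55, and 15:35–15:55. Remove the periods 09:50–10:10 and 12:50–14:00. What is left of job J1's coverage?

08:00–11:45 minus B → 08:00–09:50, 10:10–11:45.
12:35–13:05 minus B → 12:35–12:50.
14:15–14:55: no B overlap → unchanged.
15:35–15:55: no B overlap → unchanged.

08:00–09:50, 10:10–11:45, 12:35–12:50, 14:15–14:55, 15:35–15:55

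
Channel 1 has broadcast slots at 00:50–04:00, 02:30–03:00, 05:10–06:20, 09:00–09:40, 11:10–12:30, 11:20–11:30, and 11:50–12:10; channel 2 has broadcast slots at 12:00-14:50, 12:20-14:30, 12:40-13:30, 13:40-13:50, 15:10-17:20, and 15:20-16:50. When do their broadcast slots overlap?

Merge the first list: 00:50–04:00, 05:10–06:20, 09:00–09:40, 11:10–12:30.
Merge the second list: 12:00–14:50, 15:10–17:20.
00:50–04:00 meets no B interval.
05:10–06:20 meets no B interval.
09:00–09:40 meets no B interval.
11:10–12:30 ∩ B → 12:00–12:30.

12:00–12:30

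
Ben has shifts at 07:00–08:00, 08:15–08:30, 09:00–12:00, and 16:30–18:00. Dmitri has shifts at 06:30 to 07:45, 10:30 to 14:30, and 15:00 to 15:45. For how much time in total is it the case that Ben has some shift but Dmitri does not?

3 h 30 min

A \ B = 07:45–08:00, 08:15–08:30, 09:00–10:30, 16:30–18:00.
Total: 15 min + 15 min + 1 h 30 min + 1 h 30 min = 3 h 30 min.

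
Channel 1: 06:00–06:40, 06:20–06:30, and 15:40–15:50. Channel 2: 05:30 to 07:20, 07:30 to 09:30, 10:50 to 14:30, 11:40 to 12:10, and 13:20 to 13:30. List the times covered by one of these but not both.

First set merges to 06:00-06:40, 15:40-15:50.
Second set merges to 05:30-07:20, 07:30-09:30, 10:50-14:30.
A \ B = 15:40-15:50.
B \ A = 05:30-06:00, 06:40-07:20, 07:30-09:30, 10:50-14:30.
Union of the two gives the symmetric difference.

05:30-06:00, 06:40-07:20, 07:30-09:30, 10:50-14:30, 15:40-15:50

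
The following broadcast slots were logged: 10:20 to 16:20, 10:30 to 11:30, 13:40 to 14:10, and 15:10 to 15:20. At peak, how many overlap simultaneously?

At 10:30, 2 of the intervals are simultaneously active.
No point has more.

2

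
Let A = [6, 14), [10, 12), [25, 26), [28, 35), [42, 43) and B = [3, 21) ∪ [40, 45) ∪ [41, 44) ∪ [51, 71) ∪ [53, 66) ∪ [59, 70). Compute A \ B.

[25, 26) ∪ [28, 35)

Merge the first list: [6, 14), [25, 26), [28, 35), [42, 43).
Merge the second list: [3, 21), [40, 45), [51, 71).
[6, 14): fully covered by B → removed.
[25, 26): no B overlap → unchanged.
[28, 35): no B overlap → unchanged.
[42, 43): fully covered by B → removed.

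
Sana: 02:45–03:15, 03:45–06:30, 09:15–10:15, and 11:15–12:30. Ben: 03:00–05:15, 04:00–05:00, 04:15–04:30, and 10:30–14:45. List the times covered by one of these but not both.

Second set merges to 03:00–05:15, 10:30–14:45.
Only in the first: 02:45–03:00, 05:15–06:30, 09:15–10:15.
Only in the second: 03:15–03:45, 10:30–11:15, 12:30–14:45.
Together these are the periods covered by exactly one.

02:45–03:00, 03:15–03:45, 05:15–06:30, 09:15–10:15, 10:30–11:15, 12:30–14:45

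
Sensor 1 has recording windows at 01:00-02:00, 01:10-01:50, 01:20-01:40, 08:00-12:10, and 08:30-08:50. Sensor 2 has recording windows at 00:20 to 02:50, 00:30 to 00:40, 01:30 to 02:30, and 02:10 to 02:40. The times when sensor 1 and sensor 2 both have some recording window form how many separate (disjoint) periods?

A, merged: 01:00–02:00, 08:00–12:10.
B, merged: 00:20–02:50.
A ∩ B = 01:00–02:00.
That is 1 disjoint piece.

1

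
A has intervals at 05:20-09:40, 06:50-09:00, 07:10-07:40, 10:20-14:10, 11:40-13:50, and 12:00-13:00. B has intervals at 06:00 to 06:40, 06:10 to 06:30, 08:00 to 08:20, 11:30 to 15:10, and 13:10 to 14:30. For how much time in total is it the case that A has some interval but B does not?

A, merged: 05:20–09:40, 10:20–14:10.
B, merged: 06:00–06:40, 08:00–08:20, 11:30–15:10.
A \ B = 05:20–06:00, 06:40–08:00, 08:20–09:40, 10:20–11:30.
Total: 40 min + 1 h 20 min + 1 h 20 min + 1 h 10 min = 4 h 30 min.

4 h 30 min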